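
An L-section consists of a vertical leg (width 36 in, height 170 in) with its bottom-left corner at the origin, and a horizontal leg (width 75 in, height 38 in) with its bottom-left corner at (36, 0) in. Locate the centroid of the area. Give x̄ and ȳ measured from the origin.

vertical leg: A = 36 × 170 = 6120.00, centroid at (18.00, 85.00).
horizontal leg: A = 75 × 38 = 2850.00, centroid at (73.50, 19.00).
ΣA = 8970.00 in², ΣAx̄ = 319635.00 in³, ΣAȳ = 574350.00 in³.
x̄ = 319635.00/8970.00 = 35.63 in; ȳ = 574350.00/8970.00 = 64.03 in.

x̄ = 35.63 in, ȳ = 64.03 in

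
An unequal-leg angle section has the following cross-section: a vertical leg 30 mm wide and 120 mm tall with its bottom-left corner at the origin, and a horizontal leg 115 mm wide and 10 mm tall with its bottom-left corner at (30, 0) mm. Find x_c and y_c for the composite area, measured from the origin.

x_c = 32.55 mm, y_c = 46.68 mm

vertical leg: A = 30 × 120 = 3600.00, centroid at (15.00, 60.00).
horizontal leg: A = 115 × 10 = 1150.00, centroid at (87.50, 5.00).
ΣA = 4750.00 mm²
ΣAx_c = (3600.00)(15.00) + (1150.00)(87.50) = 154625.00 mm³
ΣAy_c = (3600.00)(60.00) + (1150.00)(5.00) = 221750.00 mm³
x_c = 154625.00 / 4750.00 = 32.55 mm
y_c = 221750.00 / 4750.00 = 46.68 mm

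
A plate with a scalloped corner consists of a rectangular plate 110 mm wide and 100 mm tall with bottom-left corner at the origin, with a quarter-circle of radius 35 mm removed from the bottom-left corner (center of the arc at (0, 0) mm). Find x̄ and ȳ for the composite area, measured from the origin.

plate: A = 110 × 100 = 11000.00, centroid at (55.00, 50.00).
removed quarter-circle: A = −¼π·35² = -962.11, centroid at (14.85, 14.85).
ΣA = 10037.89 mm², ΣAx̄ = 590708.33 mm³, ΣAȳ = 535708.33 mm³.
x̄ = 590708.33/10037.89 = 58.85 mm; ȳ = 535708.33/10037.89 = 53.37 mm.

x̄ = 58.85 mm, ȳ = 53.37 mm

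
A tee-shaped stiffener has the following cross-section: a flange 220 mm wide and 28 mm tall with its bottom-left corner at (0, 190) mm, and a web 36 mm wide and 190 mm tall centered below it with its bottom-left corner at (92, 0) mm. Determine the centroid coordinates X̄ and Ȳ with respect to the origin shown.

X̄ = 110.00 mm, Ȳ = 146.65 mm

web: A = 36 × 190 = 6840.00, centroid at (110.00, 95.00).
flange: A = 220 × 28 = 6160.00, centroid at (110.00, 204.00).
ΣA = 13000.00 mm²
ΣAX̄ = (6840.00)(110.00) + (6160.00)(110.00) = 1430000.00 mm³
ΣAȲ = (6840.00)(95.00) + (6160.00)(204.00) = 1906440.00 mm³
X̄ = 1430000.00 / 13000.00 = 110.00 mm
Ȳ = 1906440.00 / 13000.00 = 146.65 mm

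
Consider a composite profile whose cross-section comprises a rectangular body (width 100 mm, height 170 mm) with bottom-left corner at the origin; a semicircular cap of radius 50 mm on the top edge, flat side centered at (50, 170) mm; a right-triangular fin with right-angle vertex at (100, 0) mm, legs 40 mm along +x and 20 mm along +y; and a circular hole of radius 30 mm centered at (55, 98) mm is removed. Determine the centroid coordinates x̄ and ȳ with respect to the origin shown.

rectangular body: A = 100 × 170 = 17000.00, centroid at (50.00, 85.00).
semicircular top: A = ½π·50² = 3926.99, centroid at (50.00, 191.22).
triangular fin: A = ½·40·20 = 400.00, centroid at (113.33, 6.67).
hole: A = −π·30² = -2827.43, centroid at (55.00, 98.00).
ΣA = 18499.56 mm²
ΣAx̄ = (17000.00)(50.00) + (3926.99)(50.00) + (400.00)(113.33) + (-2827.43)(55.00) = 936174.04 mm³
ΣAȳ = (17000.00)(85.00) + (3926.99)(191.22) + (400.00)(6.67) + (-2827.43)(98.00) = 1921499.97 mm³
x̄ = 936174.04 / 18499.56 = 50.61 mm
ȳ = 1921499.97 / 18499.56 = 103.87 mm

x̄ = 50.61 mm, ȳ = 103.87 mm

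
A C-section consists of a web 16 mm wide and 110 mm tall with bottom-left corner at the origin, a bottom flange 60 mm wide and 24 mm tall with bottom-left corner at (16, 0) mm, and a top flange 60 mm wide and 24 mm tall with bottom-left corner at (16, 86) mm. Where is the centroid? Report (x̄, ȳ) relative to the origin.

Part | A | x̄ᵢ | ȳᵢ | A·x̄ᵢ | A·ȳᵢ
web | 1760.00 | 8.00 | 55.00 | 14080.00 | 96800.00
bottom flange | 1440.00 | 46.00 | 12.00 | 66240.00 | 17280.00
top flange | 1440.00 | 46.00 | 98.00 | 66240.00 | 141120.00
Σ | 4640.00 |  |  | 146560.00 | 255200.00
x̄ = 146560.00 / 4640.00 = 31.59 mm
ȳ = 255200.00 / 4640.00 = 55.00 mm

x̄ = 31.59 mm, ȳ = 55.00 mm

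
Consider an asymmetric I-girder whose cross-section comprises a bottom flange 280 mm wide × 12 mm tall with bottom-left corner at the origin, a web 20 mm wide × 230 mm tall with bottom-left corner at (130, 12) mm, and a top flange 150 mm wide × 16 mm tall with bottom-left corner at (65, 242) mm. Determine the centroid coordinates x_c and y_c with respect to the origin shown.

Part | A | x̄ᵢ | ȳᵢ | A·x̄ᵢ | A·ȳᵢ
bottom flange | 3360.00 | 140.00 | 6.00 | 470400.00 | 20160.00
web | 4600.00 | 140.00 | 127.00 | 644000.00 | 584200.00
top flange | 2400.00 | 140.00 | 250.00 | 336000.00 | 600000.00
Σ | 10360.00 |  |  | 1450400.00 | 1204360.00
x_c = 1450400.00 / 10360.00 = 140.00 mm
y_c = 1204360.00 / 10360.00 = 116.25 mm

x_c = 140.00 mm, y_c = 116.25 mm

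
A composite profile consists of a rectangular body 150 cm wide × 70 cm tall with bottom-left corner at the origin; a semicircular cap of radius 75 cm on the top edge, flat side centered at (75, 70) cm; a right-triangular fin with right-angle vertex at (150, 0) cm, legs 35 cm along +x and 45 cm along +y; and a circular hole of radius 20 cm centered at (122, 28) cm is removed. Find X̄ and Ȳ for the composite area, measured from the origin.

rectangular body: A = 150 × 70 = 10500.00, centroid at (75.00, 35.00).
semicircular top: A = ½π·75² = 8835.73, centroid at (75.00, 101.83).
triangular fin: A = ½·35·45 = 787.50, centroid at (161.67, 15.00).
hole: A = −π·20² = -1256.64, centroid at (122.00, 28.00).
ΣA = 18866.59 cm²
ΣAX̄ = (10500.00)(75.00) + (8835.73)(75.00) + (787.50)(161.67) + (-1256.64)(122.00) = 1424182.48 cm³
ΣAȲ = (10500.00)(35.00) + (8835.73)(101.83) + (787.50)(15.00) + (-1256.64)(28.00) = 1243877.72 cm³
X̄ = 1424182.48 / 18866.59 = 75.49 cm
Ȳ = 1243877.72 / 18866.59 = 65.93 cm

X̄ = 75.49 cm, Ȳ = 65.93 cm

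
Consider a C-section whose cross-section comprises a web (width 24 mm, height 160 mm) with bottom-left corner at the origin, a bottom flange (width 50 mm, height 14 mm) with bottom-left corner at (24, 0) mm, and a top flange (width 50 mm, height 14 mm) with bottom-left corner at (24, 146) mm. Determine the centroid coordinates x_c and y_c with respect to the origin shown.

Part | A | x̄ᵢ | ȳᵢ | A·x̄ᵢ | A·ȳᵢ
web | 3840.00 | 12.00 | 80.00 | 46080.00 | 307200.00
bottom flange | 700.00 | 49.00 | 7.00 | 34300.00 | 4900.00
top flange | 700.00 | 49.00 | 153.00 | 34300.00 | 107100.00
Σ | 5240.00 |  |  | 114680.00 | 419200.00
x_c = 114680.00 / 5240.00 = 21.89 mm
y_c = 419200.00 / 5240.00 = 80.00 mm

x_c = 21.89 mm, y_c = 80.00 mm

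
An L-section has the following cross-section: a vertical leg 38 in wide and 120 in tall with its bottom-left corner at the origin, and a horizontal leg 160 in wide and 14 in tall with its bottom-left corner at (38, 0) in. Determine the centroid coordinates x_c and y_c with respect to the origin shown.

Part | A | x̄ᵢ | ȳᵢ | A·x̄ᵢ | A·ȳᵢ
vertical leg | 4560.00 | 19.00 | 60.00 | 86640.00 | 273600.00
horizontal leg | 2240.00 | 118.00 | 7.00 | 264320.00 | 15680.00
Σ | 6800.00 |  |  | 350960.00 | 289280.00
x_c = 350960.00 / 6800.00 = 51.61 in
y_c = 289280.00 / 6800.00 = 42.54 in

x_c = 51.61 in, y_c = 42.54 in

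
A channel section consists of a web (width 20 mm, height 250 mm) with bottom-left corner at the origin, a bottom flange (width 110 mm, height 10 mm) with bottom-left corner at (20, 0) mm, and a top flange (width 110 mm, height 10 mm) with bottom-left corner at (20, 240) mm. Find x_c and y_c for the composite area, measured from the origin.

Part | A | x̄ᵢ | ȳᵢ | A·x̄ᵢ | A·ȳᵢ
web | 5000.00 | 10.00 | 125.00 | 50000.00 | 625000.00
bottom flange | 1100.00 | 75.00 | 5.00 | 82500.00 | 5500.00
top flange | 1100.00 | 75.00 | 245.00 | 82500.00 | 269500.00
Σ | 7200.00 |  |  | 215000.00 | 900000.00
x_c = 215000.00 / 7200.00 = 29.86 mm
y_c = 900000.00 / 7200.00 = 125.00 mm

x_c = 29.86 mm, y_c = 125.00 mm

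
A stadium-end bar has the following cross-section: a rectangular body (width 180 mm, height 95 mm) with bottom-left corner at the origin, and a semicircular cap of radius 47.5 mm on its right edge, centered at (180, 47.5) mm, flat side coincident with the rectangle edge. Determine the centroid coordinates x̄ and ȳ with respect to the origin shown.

x̄ = 108.91 mm, ȳ = 47.50 mm

rectangular body: A = 180 × 95 = 17100.00, centroid at (90.00, 47.50).
semicircular end: A = ½π·47.5² = 3544.11, centroid at (200.16, 47.50).
ΣA = 20644.11 mm²
ΣAx̄ = (17100.00)(90.00) + (3544.11)(200.16) = 2248387.57 mm³
ΣAȳ = (17100.00)(47.50) + (3544.11)(47.50) = 980595.19 mm³
x̄ = 2248387.57 / 20644.11 = 108.91 mm
ȳ = 980595.19 / 20644.11 = 47.50 mm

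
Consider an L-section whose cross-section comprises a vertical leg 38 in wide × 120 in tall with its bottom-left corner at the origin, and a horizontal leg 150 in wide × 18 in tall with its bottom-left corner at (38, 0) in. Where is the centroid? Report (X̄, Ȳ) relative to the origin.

Part | A | x̄ᵢ | ȳᵢ | A·x̄ᵢ | A·ȳᵢ
vertical leg | 4560.00 | 19.00 | 60.00 | 86640.00 | 273600.00
horizontal leg | 2700.00 | 113.00 | 9.00 | 305100.00 | 24300.00
Σ | 7260.00 |  |  | 391740.00 | 297900.00
X̄ = 391740.00 / 7260.00 = 53.96 in
Ȳ = 297900.00 / 7260.00 = 41.03 in

X̄ = 53.96 in, Ȳ = 41.03 in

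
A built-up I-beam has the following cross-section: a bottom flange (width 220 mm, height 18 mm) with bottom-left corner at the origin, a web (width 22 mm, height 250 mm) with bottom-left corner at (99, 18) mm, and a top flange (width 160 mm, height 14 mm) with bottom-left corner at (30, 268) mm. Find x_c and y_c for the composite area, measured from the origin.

bottom flange: A = 220 × 18 = 3960.00, centroid at (110.00, 9.00).
web: A = 22 × 250 = 5500.00, centroid at (110.00, 143.00).
top flange: A = 160 × 14 = 2240.00, centroid at (110.00, 275.00).
ΣA = 11700.00 mm², ΣAx_c = 1287000.00 mm³, ΣAy_c = 1438140.00 mm³.
x_c = 1287000.00/11700.00 = 110.00 mm; y_c = 1438140.00/11700.00 = 122.92 mm.

x_c = 110.00 mm, y_c = 122.92 mm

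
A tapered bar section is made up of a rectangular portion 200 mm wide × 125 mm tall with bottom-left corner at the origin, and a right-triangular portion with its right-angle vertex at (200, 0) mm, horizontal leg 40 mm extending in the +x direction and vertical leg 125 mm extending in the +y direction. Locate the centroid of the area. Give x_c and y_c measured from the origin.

Part | A | x̄ᵢ | ȳᵢ | A·x̄ᵢ | A·ȳᵢ
rectangular portion | 25000.00 | 100.00 | 62.50 | 2500000.00 | 1562500.00
triangular portion | 2500.00 | 213.33 | 41.67 | 533333.33 | 104166.67
Σ | 27500.00 |  |  | 3033333.33 | 1666666.67
x_c = 3033333.33 / 27500.00 = 110.30 mm
y_c = 1666666.67 / 27500.00 = 60.61 mm

x_c = 110.30 mm, y_c = 60.61 mm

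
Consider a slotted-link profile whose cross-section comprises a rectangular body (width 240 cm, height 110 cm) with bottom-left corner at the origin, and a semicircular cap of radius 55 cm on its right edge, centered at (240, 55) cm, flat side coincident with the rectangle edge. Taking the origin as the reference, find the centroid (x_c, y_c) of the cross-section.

Part | A | x̄ᵢ | ȳᵢ | A·x̄ᵢ | A·ȳᵢ
rectangular body | 26400.00 | 120.00 | 55.00 | 3168000.00 | 1452000.00
semicircular end | 4751.66 | 263.34 | 55.00 | 1251314.80 | 261341.24
Σ | 31151.66 |  |  | 4419314.80 | 1713341.24
x_c = 4419314.80 / 31151.66 = 141.86 cm
y_c = 1713341.24 / 31151.66 = 55.00 cm

x_c = 141.86 cm, y_c = 55.00 cm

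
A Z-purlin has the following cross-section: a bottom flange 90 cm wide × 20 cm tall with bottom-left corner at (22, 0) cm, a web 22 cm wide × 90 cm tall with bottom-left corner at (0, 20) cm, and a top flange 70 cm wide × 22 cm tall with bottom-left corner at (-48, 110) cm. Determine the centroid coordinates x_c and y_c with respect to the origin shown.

Part | A | x̄ᵢ | ȳᵢ | A·x̄ᵢ | A·ȳᵢ
bottom flange | 1800.00 | 67.00 | 10.00 | 120600.00 | 18000.00
web | 1980.00 | 11.00 | 65.00 | 21780.00 | 128700.00
top flange | 1540.00 | -13.00 | 121.00 | -20020.00 | 186340.00
Σ | 5320.00 |  |  | 122360.00 | 333040.00
x_c = 122360.00 / 5320.00 = 23.00 cm
y_c = 333040.00 / 5320.00 = 62.60 cm

x_c = 23.00 cm, y_c = 62.60 cm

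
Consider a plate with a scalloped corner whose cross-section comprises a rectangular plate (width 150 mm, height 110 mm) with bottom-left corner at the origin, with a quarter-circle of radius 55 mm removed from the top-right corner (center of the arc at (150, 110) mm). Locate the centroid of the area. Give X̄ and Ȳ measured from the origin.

X̄ = 66.31 mm, Ȳ = 49.67 mm

plate: A = 150 × 110 = 16500.00, centroid at (75.00, 55.00).
removed quarter-circle: A = −¼π·55² = -2375.83, centroid at (126.66, 86.66).
ΣA = 14124.17 mm²
ΣAX̄ = (16500.00)(75.00) + (-2375.83)(126.66) = 936583.92 mm³
ΣAȲ = (16500.00)(55.00) + (-2375.83)(86.66) = 701617.09 mm³
X̄ = 936583.92 / 14124.17 = 66.31 mm
Ȳ = 701617.09 / 14124.17 = 49.67 mm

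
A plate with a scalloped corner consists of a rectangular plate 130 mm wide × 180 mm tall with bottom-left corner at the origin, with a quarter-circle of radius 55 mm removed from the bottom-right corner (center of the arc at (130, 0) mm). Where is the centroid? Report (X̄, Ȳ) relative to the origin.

X̄ = 60.29 mm, Ȳ = 97.53 mm

plate: A = 130 × 180 = 23400.00, centroid at (65.00, 90.00).
removed quarter-circle: A = −¼π·55² = -2375.83, centroid at (106.66, 23.34).
ΣA = 21024.17 mm²
ΣAX̄ = (23400.00)(65.00) + (-2375.83)(106.66) = 1267600.51 mm³
ΣAȲ = (23400.00)(90.00) + (-2375.83)(23.34) = 2050541.67 mm³
X̄ = 1267600.51 / 21024.17 = 60.29 mm
Ȳ = 2050541.67 / 21024.17 = 97.53 mm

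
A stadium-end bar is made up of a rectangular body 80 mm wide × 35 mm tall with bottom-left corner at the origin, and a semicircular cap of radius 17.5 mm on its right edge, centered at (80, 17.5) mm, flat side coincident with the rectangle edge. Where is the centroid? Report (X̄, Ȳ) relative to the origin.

rectangular body: A = 80 × 35 = 2800.00, centroid at (40.00, 17.50).
semicircular end: A = ½π·17.5² = 481.06, centroid at (87.43, 17.50).
ΣA = 3281.06 mm², ΣAX̄ = 154057.43 mm³, ΣAȲ = 57418.49 mm³.
X̄ = 154057.43/3281.06 = 46.95 mm; Ȳ = 57418.49/3281.06 = 17.50 mm.

X̄ = 46.95 mm, Ȳ = 17.50 mm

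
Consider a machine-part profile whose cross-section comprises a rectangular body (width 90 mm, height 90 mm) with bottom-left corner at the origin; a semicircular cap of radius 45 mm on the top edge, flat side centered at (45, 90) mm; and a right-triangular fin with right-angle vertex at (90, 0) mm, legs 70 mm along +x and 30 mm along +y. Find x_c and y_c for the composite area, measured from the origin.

x_c = 50.82 mm, y_c = 58.55 mm

rectangular body: A = 90 × 90 = 8100.00, centroid at (45.00, 45.00).
semicircular top: A = ½π·45² = 3180.86, centroid at (45.00, 109.10).
triangular fin: A = ½·70·30 = 1050.00, centroid at (113.33, 10.00).
ΣA = 12330.86 mm², ΣAx_c = 626638.82 mm³, ΣAy_c = 722027.63 mm³.
x_c = 626638.82/12330.86 = 50.82 mm; y_c = 722027.63/12330.86 = 58.55 mm.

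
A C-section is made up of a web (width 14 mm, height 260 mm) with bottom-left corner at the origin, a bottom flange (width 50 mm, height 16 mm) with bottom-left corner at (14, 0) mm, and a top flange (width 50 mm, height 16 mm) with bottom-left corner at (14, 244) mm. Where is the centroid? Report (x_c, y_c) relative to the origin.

x_c = 16.77 mm, y_c = 130.00 mm

web: A = 14 × 260 = 3640.00, centroid at (7.00, 130.00).
bottom flange: A = 50 × 16 = 800.00, centroid at (39.00, 8.00).
top flange: A = 50 × 16 = 800.00, centroid at (39.00, 252.00).
ΣA = 5240.00 mm²
ΣAx_c = (3640.00)(7.00) + (800.00)(39.00) + (800.00)(39.00) = 87880.00 mm³
ΣAy_c = (3640.00)(130.00) + (800.00)(8.00) + (800.00)(252.00) = 681200.00 mm³
x_c = 87880.00 / 5240.00 = 16.77 mm
y_c = 681200.00 / 5240.00 = 130.00 mm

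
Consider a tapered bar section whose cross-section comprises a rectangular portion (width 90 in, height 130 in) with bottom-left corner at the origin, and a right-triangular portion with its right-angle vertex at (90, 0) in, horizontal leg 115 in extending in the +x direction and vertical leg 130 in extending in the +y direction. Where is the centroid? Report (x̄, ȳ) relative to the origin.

rectangular portion: A = 90 × 130 = 11700.00, centroid at (45.00, 65.00).
triangular portion: A = ½·115·130 = 7475.00, centroid at (128.33, 43.33).
ΣA = 19175.00 in², ΣAx̄ = 1485791.67 in³, ΣAȳ = 1084416.67 in³.
x̄ = 1485791.67/19175.00 = 77.49 in; ȳ = 1084416.67/19175.00 = 56.55 in.

x̄ = 77.49 in, ȳ = 56.55 in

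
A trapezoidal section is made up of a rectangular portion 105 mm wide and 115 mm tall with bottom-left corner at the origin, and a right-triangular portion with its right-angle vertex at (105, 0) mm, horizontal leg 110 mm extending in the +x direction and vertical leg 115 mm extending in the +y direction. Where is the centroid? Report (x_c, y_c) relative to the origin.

x_c = 83.15 mm, y_c = 50.91 mm

rectangular portion: A = 105 × 115 = 12075.00, centroid at (52.50, 57.50).
triangular portion: A = ½·110·115 = 6325.00, centroid at (141.67, 38.33).
ΣA = 18400.00 mm², ΣAx_c = 1529979.17 mm³, ΣAy_c = 936770.83 mm³.
x_c = 1529979.17/18400.00 = 83.15 mm; y_c = 936770.83/18400.00 = 50.91 mm.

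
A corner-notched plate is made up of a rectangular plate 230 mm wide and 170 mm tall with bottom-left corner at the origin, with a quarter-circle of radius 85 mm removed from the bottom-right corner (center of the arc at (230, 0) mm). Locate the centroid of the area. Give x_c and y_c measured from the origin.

x_c = 101.60 mm, y_c = 93.31 mm

plate: A = 230 × 170 = 39100.00, centroid at (115.00, 85.00).
removed quarter-circle: A = −¼π·85² = -5674.50, centroid at (193.92, 36.08).
ΣA = 33425.50 mm², ΣAx_c = 3396072.94 mm³, ΣAy_c = 3118791.67 mm³.
x_c = 3396072.94/33425.50 = 101.60 mm; y_c = 3118791.67/33425.50 = 93.31 mm.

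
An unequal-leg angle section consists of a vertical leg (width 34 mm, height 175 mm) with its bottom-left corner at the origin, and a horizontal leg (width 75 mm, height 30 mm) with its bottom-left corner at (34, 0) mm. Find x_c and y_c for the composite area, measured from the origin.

Part | A | x̄ᵢ | ȳᵢ | A·x̄ᵢ | A·ȳᵢ
vertical leg | 5950.00 | 17.00 | 87.50 | 101150.00 | 520625.00
horizontal leg | 2250.00 | 71.50 | 15.00 | 160875.00 | 33750.00
Σ | 8200.00 |  |  | 262025.00 | 554375.00
x_c = 262025.00 / 8200.00 = 31.95 mm
y_c = 554375.00 / 8200.00 = 67.61 mm

x_c = 31.95 mm, y_c = 67.61 mm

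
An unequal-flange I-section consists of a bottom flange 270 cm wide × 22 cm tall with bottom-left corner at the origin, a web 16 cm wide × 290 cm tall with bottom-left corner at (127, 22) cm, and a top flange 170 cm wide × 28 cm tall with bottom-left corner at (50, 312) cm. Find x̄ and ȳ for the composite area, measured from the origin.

x̄ = 135.00 cm, ȳ = 155.93 cm

bottom flange: A = 270 × 22 = 5940.00, centroid at (135.00, 11.00).
web: A = 16 × 290 = 4640.00, centroid at (135.00, 167.00).
top flange: A = 170 × 28 = 4760.00, centroid at (135.00, 326.00).
ΣA = 15340.00 cm²
ΣAx̄ = (5940.00)(135.00) + (4640.00)(135.00) + (4760.00)(135.00) = 2070900.00 cm³
ΣAȳ = (5940.00)(11.00) + (4640.00)(167.00) + (4760.00)(326.00) = 2391980.00 cm³
x̄ = 2070900.00 / 15340.00 = 135.00 cm
ȳ = 2391980.00 / 15340.00 = 155.93 cm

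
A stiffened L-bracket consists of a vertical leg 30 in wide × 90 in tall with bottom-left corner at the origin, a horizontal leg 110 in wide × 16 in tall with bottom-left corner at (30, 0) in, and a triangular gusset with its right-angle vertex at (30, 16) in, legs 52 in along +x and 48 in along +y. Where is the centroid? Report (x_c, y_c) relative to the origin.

x_c = 43.65 in, y_c = 30.75 in

Part | A | x̄ᵢ | ȳᵢ | A·x̄ᵢ | A·ȳᵢ
vertical leg | 2700.00 | 15.00 | 45.00 | 40500.00 | 121500.00
horizontal leg | 1760.00 | 85.00 | 8.00 | 149600.00 | 14080.00
gusset | 1248.00 | 47.33 | 32.00 | 59072.00 | 39936.00
Σ | 5708.00 |  |  | 249172.00 | 175516.00
x_c = 249172.00 / 5708.00 = 43.65 in
y_c = 175516.00 / 5708.00 = 30.75 in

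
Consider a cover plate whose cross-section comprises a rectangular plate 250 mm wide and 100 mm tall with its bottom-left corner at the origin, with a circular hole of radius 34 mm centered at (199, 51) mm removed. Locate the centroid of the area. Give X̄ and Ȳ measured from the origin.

Part | A | x̄ᵢ | ȳᵢ | A·x̄ᵢ | A·ȳᵢ
plate | 25000.00 | 125.00 | 50.00 | 3125000.00 | 1250000.00
hole | -3631.68 | 199.00 | 51.00 | -722704.54 | -185215.74
Σ | 21368.32 |  |  | 2402295.46 | 1064784.26
X̄ = 2402295.46 / 21368.32 = 112.42 mm
Ȳ = 1064784.26 / 21368.32 = 49.83 mm

X̄ = 112.42 mm, Ȳ = 49.83 mm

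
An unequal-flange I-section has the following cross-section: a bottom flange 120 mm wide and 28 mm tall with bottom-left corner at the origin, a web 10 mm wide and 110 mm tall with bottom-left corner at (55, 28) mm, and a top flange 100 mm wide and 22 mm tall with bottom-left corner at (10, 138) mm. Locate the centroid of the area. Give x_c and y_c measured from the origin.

x_c = 60.00 mm, y_c = 69.99 mm

bottom flange: A = 120 × 28 = 3360.00, centroid at (60.00, 14.00).
web: A = 10 × 110 = 1100.00, centroid at (60.00, 83.00).
top flange: A = 100 × 22 = 2200.00, centroid at (60.00, 149.00).
ΣA = 6660.00 mm²
ΣAx_c = (3360.00)(60.00) + (1100.00)(60.00) + (2200.00)(60.00) = 399600.00 mm³
ΣAy_c = (3360.00)(14.00) + (1100.00)(83.00) + (2200.00)(149.00) = 466140.00 mm³
x_c = 399600.00 / 6660.00 = 60.00 mm
y_c = 466140.00 / 6660.00 = 69.99 mm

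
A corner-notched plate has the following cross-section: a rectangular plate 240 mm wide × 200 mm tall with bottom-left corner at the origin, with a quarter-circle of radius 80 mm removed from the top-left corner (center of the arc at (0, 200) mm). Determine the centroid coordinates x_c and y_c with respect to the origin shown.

x_c = 130.06 mm, y_c = 92.27 mm

plate: A = 240 × 200 = 48000.00, centroid at (120.00, 100.00).
removed quarter-circle: A = −¼π·80² = -5026.55, centroid at (33.95, 166.05).
ΣA = 42973.45 mm², ΣAx_c = 5589333.33 mm³, ΣAy_c = 3965357.02 mm³.
x_c = 5589333.33/42973.45 = 130.06 mm; y_c = 3965357.02/42973.45 = 92.27 mm.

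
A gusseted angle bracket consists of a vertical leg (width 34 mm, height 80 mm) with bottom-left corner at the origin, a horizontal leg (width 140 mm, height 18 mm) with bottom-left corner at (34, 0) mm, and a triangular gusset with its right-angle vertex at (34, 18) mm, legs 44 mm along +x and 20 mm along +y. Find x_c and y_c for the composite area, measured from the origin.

x_c = 58.05 mm, y_c = 25.06 mm

vertical leg: A = 34 × 80 = 2720.00, centroid at (17.00, 40.00).
horizontal leg: A = 140 × 18 = 2520.00, centroid at (104.00, 9.00).
gusset: A = ½·44·20 = 440.00, centroid at (48.67, 24.67).
ΣA = 5680.00 mm²
ΣAx_c = (2720.00)(17.00) + (2520.00)(104.00) + (440.00)(48.67) = 329733.33 mm³
ΣAy_c = (2720.00)(40.00) + (2520.00)(9.00) + (440.00)(24.67) = 142333.33 mm³
x_c = 329733.33 / 5680.00 = 58.05 mm
y_c = 142333.33 / 5680.00 = 25.06 mm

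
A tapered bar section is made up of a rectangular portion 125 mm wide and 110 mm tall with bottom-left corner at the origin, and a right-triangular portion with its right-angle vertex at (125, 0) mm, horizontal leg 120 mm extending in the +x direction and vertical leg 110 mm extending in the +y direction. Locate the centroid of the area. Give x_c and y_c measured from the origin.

Part | A | x̄ᵢ | ȳᵢ | A·x̄ᵢ | A·ȳᵢ
rectangular portion | 13750.00 | 62.50 | 55.00 | 859375.00 | 756250.00
triangular portion | 6600.00 | 165.00 | 36.67 | 1089000.00 | 242000.00
Σ | 20350.00 |  |  | 1948375.00 | 998250.00
x_c = 1948375.00 / 20350.00 = 95.74 mm
y_c = 998250.00 / 20350.00 = 49.05 mm

x_c = 95.74 mm, y_c = 49.05 mm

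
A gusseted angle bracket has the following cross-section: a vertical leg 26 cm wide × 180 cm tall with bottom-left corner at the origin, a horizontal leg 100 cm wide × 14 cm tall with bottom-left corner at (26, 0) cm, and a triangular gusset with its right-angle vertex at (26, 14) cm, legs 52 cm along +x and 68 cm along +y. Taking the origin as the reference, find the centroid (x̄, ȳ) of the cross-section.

vertical leg: A = 26 × 180 = 4680.00, centroid at (13.00, 90.00).
horizontal leg: A = 100 × 14 = 1400.00, centroid at (76.00, 7.00).
gusset: A = ½·52·68 = 1768.00, centroid at (43.33, 36.67).
ΣA = 7848.00 cm², ΣAx̄ = 243853.33 cm³, ΣAȳ = 495826.67 cm³.
x̄ = 243853.33/7848.00 = 31.07 cm; ȳ = 495826.67/7848.00 = 63.18 cm.

x̄ = 31.07 cm, ȳ = 63.18 cm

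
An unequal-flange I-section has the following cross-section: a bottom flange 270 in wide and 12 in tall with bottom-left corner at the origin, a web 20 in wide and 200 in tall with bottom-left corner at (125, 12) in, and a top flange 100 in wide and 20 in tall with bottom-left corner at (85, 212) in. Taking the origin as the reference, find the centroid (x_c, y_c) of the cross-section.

x_c = 135.00 in, y_c = 98.64 in

bottom flange: A = 270 × 12 = 3240.00, centroid at (135.00, 6.00).
web: A = 20 × 200 = 4000.00, centroid at (135.00, 112.00).
top flange: A = 100 × 20 = 2000.00, centroid at (135.00, 222.00).
ΣA = 9240.00 in², ΣAx_c = 1247400.00 in³, ΣAy_c = 911440.00 in³.
x_c = 1247400.00/9240.00 = 135.00 in; y_c = 911440.00/9240.00 = 98.64 in.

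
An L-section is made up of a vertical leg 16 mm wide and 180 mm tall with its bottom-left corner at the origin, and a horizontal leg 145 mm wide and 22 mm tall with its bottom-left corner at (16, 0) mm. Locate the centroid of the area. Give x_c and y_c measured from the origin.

Part | A | x̄ᵢ | ȳᵢ | A·x̄ᵢ | A·ȳᵢ
vertical leg | 2880.00 | 8.00 | 90.00 | 23040.00 | 259200.00
horizontal leg | 3190.00 | 88.50 | 11.00 | 282315.00 | 35090.00
Σ | 6070.00 |  |  | 305355.00 | 294290.00
x_c = 305355.00 / 6070.00 = 50.31 mm
y_c = 294290.00 / 6070.00 = 48.48 mm

x_c = 50.31 mm, y_c = 48.48 mm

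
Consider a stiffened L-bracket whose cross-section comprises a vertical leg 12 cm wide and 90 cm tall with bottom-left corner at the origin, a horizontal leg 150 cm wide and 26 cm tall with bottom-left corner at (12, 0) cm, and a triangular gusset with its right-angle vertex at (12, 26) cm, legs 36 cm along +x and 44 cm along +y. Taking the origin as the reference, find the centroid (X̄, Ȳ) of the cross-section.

X̄ = 63.20 cm, Ȳ = 22.78 cm

vertical leg: A = 12 × 90 = 1080.00, centroid at (6.00, 45.00).
horizontal leg: A = 150 × 26 = 3900.00, centroid at (87.00, 13.00).
gusset: A = ½·36·44 = 792.00, centroid at (24.00, 40.67).
ΣA = 5772.00 cm², ΣAX̄ = 364788.00 cm³, ΣAȲ = 131508.00 cm³.
X̄ = 364788.00/5772.00 = 63.20 cm; Ȳ = 131508.00/5772.00 = 22.78 cm.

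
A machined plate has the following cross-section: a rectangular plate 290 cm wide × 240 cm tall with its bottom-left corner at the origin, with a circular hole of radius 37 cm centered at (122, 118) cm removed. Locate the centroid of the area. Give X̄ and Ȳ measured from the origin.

X̄ = 146.51 cm, Ȳ = 120.13 cm

plate: A = 290 × 240 = 69600.00, centroid at (145.00, 120.00).
hole: A = −π·37² = -4300.84, centroid at (122.00, 118.00).
ΣA = 65299.16 cm²
ΣAX̄ = (69600.00)(145.00) + (-4300.84)(122.00) = 9567297.48 cm³
ΣAȲ = (69600.00)(120.00) + (-4300.84)(118.00) = 7844500.84 cm³
X̄ = 9567297.48 / 65299.16 = 146.51 cm
Ȳ = 7844500.84 / 65299.16 = 120.13 cm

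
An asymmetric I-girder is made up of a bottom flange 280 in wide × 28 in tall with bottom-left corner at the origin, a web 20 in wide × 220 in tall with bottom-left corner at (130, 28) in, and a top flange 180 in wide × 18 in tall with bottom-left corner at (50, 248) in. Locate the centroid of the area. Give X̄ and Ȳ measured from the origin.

X̄ = 140.00 in, Ȳ = 100.11 in

Part | A | x̄ᵢ | ȳᵢ | A·x̄ᵢ | A·ȳᵢ
bottom flange | 7840.00 | 140.00 | 14.00 | 1097600.00 | 109760.00
web | 4400.00 | 140.00 | 138.00 | 616000.00 | 607200.00
top flange | 3240.00 | 140.00 | 257.00 | 453600.00 | 832680.00
Σ | 15480.00 |  |  | 2167200.00 | 1549640.00
X̄ = 2167200.00 / 15480.00 = 140.00 in
Ȳ = 1549640.00 / 15480.00 = 100.11 in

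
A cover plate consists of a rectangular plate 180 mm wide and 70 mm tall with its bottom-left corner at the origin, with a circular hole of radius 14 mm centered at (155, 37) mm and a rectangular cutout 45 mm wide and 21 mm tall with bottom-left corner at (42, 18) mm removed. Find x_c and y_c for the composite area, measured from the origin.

x_c = 88.56 mm, y_c = 35.44 mm

Part | A | x̄ᵢ | ȳᵢ | A·x̄ᵢ | A·ȳᵢ
plate | 12600.00 | 90.00 | 35.00 | 1134000.00 | 441000.00
hole 1 | -615.75 | 155.00 | 37.00 | -95441.58 | -22782.83
hole 2 | -945.00 | 64.50 | 28.50 | -60952.50 | -26932.50
Σ | 11039.25 |  |  | 977605.92 | 391284.67
x_c = 977605.92 / 11039.25 = 88.56 mm
y_c = 391284.67 / 11039.25 = 35.44 mm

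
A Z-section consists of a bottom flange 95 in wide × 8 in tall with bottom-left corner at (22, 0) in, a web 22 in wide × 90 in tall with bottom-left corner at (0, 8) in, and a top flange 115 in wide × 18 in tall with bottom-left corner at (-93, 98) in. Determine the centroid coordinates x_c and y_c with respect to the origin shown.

bottom flange: A = 95 × 8 = 760.00, centroid at (69.50, 4.00).
web: A = 22 × 90 = 1980.00, centroid at (11.00, 53.00).
top flange: A = 115 × 18 = 2070.00, centroid at (-35.50, 107.00).
ΣA = 4810.00 in²
ΣAx_c = (760.00)(69.50) + (1980.00)(11.00) + (2070.00)(-35.50) = 1115.00 in³
ΣAy_c = (760.00)(4.00) + (1980.00)(53.00) + (2070.00)(107.00) = 329470.00 in³
x_c = 1115.00 / 4810.00 = 0.23 in
y_c = 329470.00 / 4810.00 = 68.50 in

x_c = 0.23 in, y_c = 68.50 in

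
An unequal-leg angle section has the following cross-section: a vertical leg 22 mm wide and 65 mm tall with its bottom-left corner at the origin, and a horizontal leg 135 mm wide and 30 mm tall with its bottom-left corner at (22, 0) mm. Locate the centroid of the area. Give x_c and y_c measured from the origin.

vertical leg: A = 22 × 65 = 1430.00, centroid at (11.00, 32.50).
horizontal leg: A = 135 × 30 = 4050.00, centroid at (89.50, 15.00).
ΣA = 5480.00 mm², ΣAx_c = 378205.00 mm³, ΣAy_c = 107225.00 mm³.
x_c = 378205.00/5480.00 = 69.02 mm; y_c = 107225.00/5480.00 = 19.57 mm.

x_c = 69.02 mm, y_c = 19.57 mm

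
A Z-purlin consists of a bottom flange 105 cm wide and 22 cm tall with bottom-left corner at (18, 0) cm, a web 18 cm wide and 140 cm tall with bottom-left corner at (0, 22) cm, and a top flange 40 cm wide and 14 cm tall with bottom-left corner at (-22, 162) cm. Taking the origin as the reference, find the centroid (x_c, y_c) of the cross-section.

bottom flange: A = 105 × 22 = 2310.00, centroid at (70.50, 11.00).
web: A = 18 × 140 = 2520.00, centroid at (9.00, 92.00).
top flange: A = 40 × 14 = 560.00, centroid at (-2.00, 169.00).
ΣA = 5390.00 cm²
ΣAx_c = (2310.00)(70.50) + (2520.00)(9.00) + (560.00)(-2.00) = 184415.00 cm³
ΣAy_c = (2310.00)(11.00) + (2520.00)(92.00) + (560.00)(169.00) = 351890.00 cm³
x_c = 184415.00 / 5390.00 = 34.21 cm
y_c = 351890.00 / 5390.00 = 65.29 cm

x_c = 34.21 cm, y_c = 65.29 cm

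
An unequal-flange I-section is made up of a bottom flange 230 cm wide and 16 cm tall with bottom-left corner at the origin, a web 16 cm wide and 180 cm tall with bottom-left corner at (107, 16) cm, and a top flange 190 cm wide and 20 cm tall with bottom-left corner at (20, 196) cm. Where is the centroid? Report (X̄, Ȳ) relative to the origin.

Part | A | x̄ᵢ | ȳᵢ | A·x̄ᵢ | A·ȳᵢ
bottom flange | 3680.00 | 115.00 | 8.00 | 423200.00 | 29440.00
web | 2880.00 | 115.00 | 106.00 | 331200.00 | 305280.00
top flange | 3800.00 | 115.00 | 206.00 | 437000.00 | 782800.00
Σ | 10360.00 |  |  | 1191400.00 | 1117520.00
X̄ = 1191400.00 / 10360.00 = 115.00 cm
Ȳ = 1117520.00 / 10360.00 = 107.87 cm

X̄ = 115.00 cm, Ȳ = 107.87 cm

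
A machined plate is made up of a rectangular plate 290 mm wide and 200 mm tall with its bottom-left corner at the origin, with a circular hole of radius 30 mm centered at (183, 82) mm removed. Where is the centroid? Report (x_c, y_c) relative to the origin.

x_c = 143.05 mm, y_c = 100.92 mm

plate: A = 290 × 200 = 58000.00, centroid at (145.00, 100.00).
hole: A = −π·30² = -2827.43, centroid at (183.00, 82.00).
ΣA = 55172.57 mm²
ΣAx_c = (58000.00)(145.00) + (-2827.43)(183.00) = 7892579.69 mm³
ΣAy_c = (58000.00)(100.00) + (-2827.43)(82.00) = 5568150.46 mm³
x_c = 7892579.69 / 55172.57 = 143.05 mm
y_c = 5568150.46 / 55172.57 = 100.92 mm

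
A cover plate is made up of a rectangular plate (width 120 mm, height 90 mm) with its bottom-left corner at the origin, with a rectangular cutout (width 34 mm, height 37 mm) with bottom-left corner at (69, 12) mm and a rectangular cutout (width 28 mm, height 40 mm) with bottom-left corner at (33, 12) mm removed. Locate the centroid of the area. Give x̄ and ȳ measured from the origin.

Part | A | x̄ᵢ | ȳᵢ | A·x̄ᵢ | A·ȳᵢ
plate | 10800.00 | 60.00 | 45.00 | 648000.00 | 486000.00
hole 1 | -1258.00 | 86.00 | 30.50 | -108188.00 | -38369.00
hole 2 | -1120.00 | 47.00 | 32.00 | -52640.00 | -35840.00
Σ | 8422.00 |  |  | 487172.00 | 411791.00
x̄ = 487172.00 / 8422.00 = 57.85 mm
ȳ = 411791.00 / 8422.00 = 48.89 mm

x̄ = 57.85 mm, ȳ = 48.89 mm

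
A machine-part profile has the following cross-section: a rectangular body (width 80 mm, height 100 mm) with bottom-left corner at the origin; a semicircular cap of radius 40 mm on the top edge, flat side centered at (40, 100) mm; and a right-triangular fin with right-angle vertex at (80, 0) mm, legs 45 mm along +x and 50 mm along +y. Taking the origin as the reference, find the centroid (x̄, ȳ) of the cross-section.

Part | A | x̄ᵢ | ȳᵢ | A·x̄ᵢ | A·ȳᵢ
rectangular body | 8000.00 | 40.00 | 50.00 | 320000.00 | 400000.00
semicircular top | 2513.27 | 40.00 | 116.98 | 100530.96 | 293994.08
triangular fin | 1125.00 | 95.00 | 16.67 | 106875.00 | 18750.00
Σ | 11638.27 |  |  | 527405.96 | 712744.08
x̄ = 527405.96 / 11638.27 = 45.32 mm
ȳ = 712744.08 / 11638.27 = 61.24 mm

x̄ = 45.32 mm, ȳ = 61.24 mm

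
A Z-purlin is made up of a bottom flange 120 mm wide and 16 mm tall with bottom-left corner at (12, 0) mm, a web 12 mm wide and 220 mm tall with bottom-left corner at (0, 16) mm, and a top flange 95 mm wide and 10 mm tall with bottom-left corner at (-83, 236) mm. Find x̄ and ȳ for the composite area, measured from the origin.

x̄ = 21.84 mm, ȳ = 104.71 mm

Part | A | x̄ᵢ | ȳᵢ | A·x̄ᵢ | A·ȳᵢ
bottom flange | 1920.00 | 72.00 | 8.00 | 138240.00 | 15360.00
web | 2640.00 | 6.00 | 126.00 | 15840.00 | 332640.00
top flange | 950.00 | -35.50 | 241.00 | -33725.00 | 228950.00
Σ | 5510.00 |  |  | 120355.00 | 576950.00
x̄ = 120355.00 / 5510.00 = 21.84 mm
ȳ = 576950.00 / 5510.00 = 104.71 mm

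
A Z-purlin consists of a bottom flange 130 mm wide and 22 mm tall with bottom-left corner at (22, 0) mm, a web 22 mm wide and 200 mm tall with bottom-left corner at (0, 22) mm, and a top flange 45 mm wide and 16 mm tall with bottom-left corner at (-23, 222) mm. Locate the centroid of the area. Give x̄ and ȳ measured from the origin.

x̄ = 37.20 mm, ȳ = 91.96 mm

bottom flange: A = 130 × 22 = 2860.00, centroid at (87.00, 11.00).
web: A = 22 × 200 = 4400.00, centroid at (11.00, 122.00).
top flange: A = 45 × 16 = 720.00, centroid at (-0.50, 230.00).
ΣA = 7980.00 mm²
ΣAx̄ = (2860.00)(87.00) + (4400.00)(11.00) + (720.00)(-0.50) = 296860.00 mm³
ΣAȳ = (2860.00)(11.00) + (4400.00)(122.00) + (720.00)(230.00) = 733860.00 mm³
x̄ = 296860.00 / 7980.00 = 37.20 mm
ȳ = 733860.00 / 7980.00 = 91.96 mm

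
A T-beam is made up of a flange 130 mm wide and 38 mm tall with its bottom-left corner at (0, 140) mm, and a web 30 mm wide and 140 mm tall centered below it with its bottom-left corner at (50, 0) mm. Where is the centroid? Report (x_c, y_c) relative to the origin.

x_c = 65.00 mm, y_c = 118.10 mm

web: A = 30 × 140 = 4200.00, centroid at (65.00, 70.00).
flange: A = 130 × 38 = 4940.00, centroid at (65.00, 159.00).
ΣA = 9140.00 mm²
ΣAx_c = (4200.00)(65.00) + (4940.00)(65.00) = 594100.00 mm³
ΣAy_c = (4200.00)(70.00) + (4940.00)(159.00) = 1079460.00 mm³
x_c = 594100.00 / 9140.00 = 65.00 mm
y_c = 1079460.00 / 9140.00 = 118.10 mm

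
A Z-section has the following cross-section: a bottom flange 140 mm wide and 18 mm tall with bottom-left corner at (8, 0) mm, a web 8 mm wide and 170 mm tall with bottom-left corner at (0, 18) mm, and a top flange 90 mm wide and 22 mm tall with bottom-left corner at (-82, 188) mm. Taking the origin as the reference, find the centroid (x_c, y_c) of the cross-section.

x_c = 21.97 mm, y_c = 95.01 mm

bottom flange: A = 140 × 18 = 2520.00, centroid at (78.00, 9.00).
web: A = 8 × 170 = 1360.00, centroid at (4.00, 103.00).
top flange: A = 90 × 22 = 1980.00, centroid at (-37.00, 199.00).
ΣA = 5860.00 mm²
ΣAx_c = (2520.00)(78.00) + (1360.00)(4.00) + (1980.00)(-37.00) = 128740.00 mm³
ΣAy_c = (2520.00)(9.00) + (1360.00)(103.00) + (1980.00)(199.00) = 556780.00 mm³
x_c = 128740.00 / 5860.00 = 21.97 mm
y_c = 556780.00 / 5860.00 = 95.01 mm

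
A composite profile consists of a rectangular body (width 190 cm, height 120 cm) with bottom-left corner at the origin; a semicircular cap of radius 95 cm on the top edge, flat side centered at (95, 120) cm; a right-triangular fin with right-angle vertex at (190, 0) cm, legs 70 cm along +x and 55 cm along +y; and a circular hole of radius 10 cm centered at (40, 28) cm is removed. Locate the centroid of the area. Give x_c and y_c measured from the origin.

rectangular body: A = 190 × 120 = 22800.00, centroid at (95.00, 60.00).
semicircular top: A = ½π·95² = 14176.44, centroid at (95.00, 160.32).
triangular fin: A = ½·70·55 = 1925.00, centroid at (213.33, 18.33).
hole: A = −π·10² = -314.16, centroid at (40.00, 28.00).
ΣA = 38587.28 cm², ΣAx_c = 3910861.80 cm³, ΣAy_c = 3667250.96 cm³.
x_c = 3910861.80/38587.28 = 101.35 cm; y_c = 3667250.96/38587.28 = 95.04 cm.

x_c = 101.35 cm, y_c = 95.04 cm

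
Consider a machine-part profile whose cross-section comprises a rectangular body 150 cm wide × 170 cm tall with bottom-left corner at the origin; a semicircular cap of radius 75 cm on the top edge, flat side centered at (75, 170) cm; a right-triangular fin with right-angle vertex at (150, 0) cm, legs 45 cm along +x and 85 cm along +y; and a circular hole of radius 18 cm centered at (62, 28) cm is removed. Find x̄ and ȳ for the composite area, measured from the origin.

x̄ = 80.26 cm, ȳ = 112.87 cm

rectangular body: A = 150 × 170 = 25500.00, centroid at (75.00, 85.00).
semicircular top: A = ½π·75² = 8835.73, centroid at (75.00, 201.83).
triangular fin: A = ½·45·85 = 1912.50, centroid at (165.00, 28.33).
hole: A = −π·18² = -1017.88, centroid at (62.00, 28.00).
ΣA = 35230.35 cm², ΣAx̄ = 2827633.89 cm³, ΣAȳ = 3976510.96 cm³.
x̄ = 2827633.89/35230.35 = 80.26 cm; ȳ = 3976510.96/35230.35 = 112.87 cm.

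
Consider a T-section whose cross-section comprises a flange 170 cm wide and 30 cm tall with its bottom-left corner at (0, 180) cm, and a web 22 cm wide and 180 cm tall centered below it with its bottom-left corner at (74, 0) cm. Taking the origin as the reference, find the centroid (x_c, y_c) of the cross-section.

web: A = 22 × 180 = 3960.00, centroid at (85.00, 90.00).
flange: A = 170 × 30 = 5100.00, centroid at (85.00, 195.00).
ΣA = 9060.00 cm²
ΣAx_c = (3960.00)(85.00) + (5100.00)(85.00) = 770100.00 cm³
ΣAy_c = (3960.00)(90.00) + (5100.00)(195.00) = 1350900.00 cm³
x_c = 770100.00 / 9060.00 = 85.00 cm
y_c = 1350900.00 / 9060.00 = 149.11 cm

x_c = 85.00 cm, y_c = 149.11 cm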